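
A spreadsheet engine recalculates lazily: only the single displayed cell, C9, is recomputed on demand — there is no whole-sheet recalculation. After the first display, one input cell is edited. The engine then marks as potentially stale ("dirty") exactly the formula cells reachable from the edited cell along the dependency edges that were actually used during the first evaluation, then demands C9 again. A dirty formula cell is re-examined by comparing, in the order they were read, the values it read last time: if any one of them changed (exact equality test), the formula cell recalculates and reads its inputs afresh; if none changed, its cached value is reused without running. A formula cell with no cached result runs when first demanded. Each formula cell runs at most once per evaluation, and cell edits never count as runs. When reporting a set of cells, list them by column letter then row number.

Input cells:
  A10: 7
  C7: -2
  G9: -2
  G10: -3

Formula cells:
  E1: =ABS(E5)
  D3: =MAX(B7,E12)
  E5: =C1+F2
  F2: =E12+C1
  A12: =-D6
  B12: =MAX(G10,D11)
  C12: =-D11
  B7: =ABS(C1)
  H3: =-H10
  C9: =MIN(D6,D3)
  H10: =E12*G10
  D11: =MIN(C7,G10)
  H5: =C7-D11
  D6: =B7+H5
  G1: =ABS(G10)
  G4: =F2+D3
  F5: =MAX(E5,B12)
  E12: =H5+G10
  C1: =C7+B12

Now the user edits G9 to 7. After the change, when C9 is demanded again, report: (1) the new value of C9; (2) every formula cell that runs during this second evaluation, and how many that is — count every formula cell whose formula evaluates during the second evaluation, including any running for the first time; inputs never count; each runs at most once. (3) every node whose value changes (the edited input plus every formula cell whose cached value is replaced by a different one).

New value of C9: 5.
Formula cells that run: none — 0 in total.
Values that change: G9.
Key observation: G9 is never demanded by the output, so the edit triggers no recomputation at all.

First evaluation (everything demanded from the output):
  D11 = MIN(-2, -3) = -3
  B12 = MAX(-3, -3) = -3
  C1 = -2 + -3 = -5
  B7 = ABS(-5) = 5
  H5 = -2 - -3 = 1
  D6 = 5 + 1 = 6
  E12 = 1 + -3 = -2
  D3 = MAX(5, -2) = 5
  C9 = MIN(6, 5) = 5

Propagation after the edit:
  G9 feeds no computation that the output demands — nothing is marked dirty and nothing runs.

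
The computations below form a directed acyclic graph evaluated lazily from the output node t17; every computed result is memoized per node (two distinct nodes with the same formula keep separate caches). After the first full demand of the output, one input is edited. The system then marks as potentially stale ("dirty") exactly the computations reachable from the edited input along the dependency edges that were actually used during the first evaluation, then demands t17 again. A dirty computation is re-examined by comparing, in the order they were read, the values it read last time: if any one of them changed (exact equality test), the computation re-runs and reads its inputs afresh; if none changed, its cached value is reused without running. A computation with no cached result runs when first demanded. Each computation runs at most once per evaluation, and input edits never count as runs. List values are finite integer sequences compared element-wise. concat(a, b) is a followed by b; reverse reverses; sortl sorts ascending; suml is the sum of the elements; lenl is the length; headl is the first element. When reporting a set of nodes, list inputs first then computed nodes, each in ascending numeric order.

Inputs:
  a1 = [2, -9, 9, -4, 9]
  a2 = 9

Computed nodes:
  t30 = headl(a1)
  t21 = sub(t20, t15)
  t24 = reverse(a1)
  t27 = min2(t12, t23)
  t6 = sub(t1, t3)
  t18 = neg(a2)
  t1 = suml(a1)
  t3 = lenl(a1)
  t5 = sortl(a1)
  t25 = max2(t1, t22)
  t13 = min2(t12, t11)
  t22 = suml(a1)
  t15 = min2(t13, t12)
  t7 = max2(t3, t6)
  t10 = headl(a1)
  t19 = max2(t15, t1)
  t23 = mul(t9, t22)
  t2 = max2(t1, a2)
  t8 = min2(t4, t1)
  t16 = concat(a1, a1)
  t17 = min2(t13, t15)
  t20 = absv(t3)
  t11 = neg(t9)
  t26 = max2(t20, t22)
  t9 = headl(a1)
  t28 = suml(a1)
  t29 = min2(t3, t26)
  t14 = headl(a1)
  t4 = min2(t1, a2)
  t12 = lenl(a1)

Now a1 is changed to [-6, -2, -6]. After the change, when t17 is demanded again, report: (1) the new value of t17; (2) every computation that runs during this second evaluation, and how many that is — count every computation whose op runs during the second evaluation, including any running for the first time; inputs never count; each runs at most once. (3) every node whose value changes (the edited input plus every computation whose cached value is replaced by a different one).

Demanding t17 again yields 3.
6 computations run: t9, t11, t12, t13, t15, t17.
The nodes whose values change: a1, t9, t11, t12, t13, t15, t17.

First demand of the output computes:
  t9 = headl([2, -9, 9, -4, 9]) = 2
  t11 = neg(2) = -2
  t12 = lenl([2, -9, 9, -4, 9]) = 5
  t13 = min2(5, -2) = -2
  t15 = min2(-2, 5) = -2
  t17 = min2(-2, -2) = -2

After the edit, cleaning proceeds:
  t9: a read changed (a1 [2, -9, 9, -4, 9]->[-6, -2, -6]) — executes, giving -6.
  t11: a read changed (t9 2->-6) — executes, giving 6.
  t12: a read changed (a1 [2, -9, 9, -4, 9]->[-6, -2, -6]) — executes, giving 3.
  t13: a read changed (t12 5->3; t11 -2->6) — executes, giving 3.
  t15: a read changed (t13 -2->3; t12 5->3) — executes, giving 3.
  t17: a read changed (t13 -2->3; t15 -2->3) — executes, giving 3.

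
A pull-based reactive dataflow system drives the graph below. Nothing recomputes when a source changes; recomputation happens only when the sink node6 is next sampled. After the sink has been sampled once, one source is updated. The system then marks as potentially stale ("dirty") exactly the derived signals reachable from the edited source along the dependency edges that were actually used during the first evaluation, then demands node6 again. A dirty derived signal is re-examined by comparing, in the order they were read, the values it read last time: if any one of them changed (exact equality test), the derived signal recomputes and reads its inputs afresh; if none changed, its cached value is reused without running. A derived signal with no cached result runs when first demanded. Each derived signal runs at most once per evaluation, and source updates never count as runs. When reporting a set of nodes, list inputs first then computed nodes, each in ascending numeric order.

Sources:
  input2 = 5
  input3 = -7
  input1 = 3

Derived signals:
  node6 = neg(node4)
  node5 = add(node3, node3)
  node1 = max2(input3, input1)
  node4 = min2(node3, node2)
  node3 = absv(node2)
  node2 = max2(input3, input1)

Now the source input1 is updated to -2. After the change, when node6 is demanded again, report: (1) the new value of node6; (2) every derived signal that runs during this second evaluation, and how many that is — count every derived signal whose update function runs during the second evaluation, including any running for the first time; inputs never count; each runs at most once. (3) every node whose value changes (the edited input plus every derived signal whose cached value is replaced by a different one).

New value of node6: 2.
Derived signals that run: node2, node3, node4, node6 — 4 in total.
Values that change: input1, node2, node3, node4, node6.

First evaluation (everything demanded from the output):
  node2 = max2(-7, 3) = 3
  node3 = absv(3) = 3
  node4 = min2(3, 3) = 3
  node6 = neg(3) = -3

Propagation after the edit:
  node2: runs — input1 3->-2; result -2.
  node3: runs — node2 3->-2; result 2.
  node4: runs — node3 3->2; node2 3->-2; result -2.
  node6: runs — node4 3->-2; result 2.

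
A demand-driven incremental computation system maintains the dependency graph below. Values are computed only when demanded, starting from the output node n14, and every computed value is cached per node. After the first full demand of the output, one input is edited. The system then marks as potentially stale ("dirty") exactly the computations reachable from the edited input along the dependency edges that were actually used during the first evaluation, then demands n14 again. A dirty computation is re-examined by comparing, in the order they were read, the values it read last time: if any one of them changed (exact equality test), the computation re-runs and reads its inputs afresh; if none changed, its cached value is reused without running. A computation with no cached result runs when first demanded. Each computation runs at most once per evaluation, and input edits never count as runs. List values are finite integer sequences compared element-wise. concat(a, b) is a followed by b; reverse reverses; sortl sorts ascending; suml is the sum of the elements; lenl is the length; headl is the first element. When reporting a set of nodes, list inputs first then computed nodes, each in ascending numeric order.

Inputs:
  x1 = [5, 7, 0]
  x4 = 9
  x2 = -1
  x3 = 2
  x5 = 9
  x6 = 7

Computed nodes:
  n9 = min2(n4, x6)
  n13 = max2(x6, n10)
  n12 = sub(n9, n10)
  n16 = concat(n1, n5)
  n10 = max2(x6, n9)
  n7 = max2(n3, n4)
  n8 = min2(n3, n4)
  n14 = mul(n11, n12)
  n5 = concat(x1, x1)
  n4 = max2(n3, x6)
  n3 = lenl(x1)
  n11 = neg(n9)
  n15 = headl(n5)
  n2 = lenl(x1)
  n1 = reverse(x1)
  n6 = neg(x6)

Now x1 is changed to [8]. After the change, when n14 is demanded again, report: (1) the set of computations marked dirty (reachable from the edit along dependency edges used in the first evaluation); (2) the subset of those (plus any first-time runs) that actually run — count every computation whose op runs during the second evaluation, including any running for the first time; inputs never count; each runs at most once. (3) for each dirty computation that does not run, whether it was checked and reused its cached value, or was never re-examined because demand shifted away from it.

First evaluation (everything demanded from the output):
  n3 = lenl([5, 7, 0]) = 3
  n4 = max2(3, 7) = 7
  n9 = min2(7, 7) = 7
  n10 = max2(7, 7) = 7
  n11 = neg(7) = -7
  n12 = sub(7, 7) = 0
  n14 = mul(-7, 0) = 0

Propagation after the edit:
  n3: runs — x1 [5, 7, 0]->[8]; result 1.
  n4: runs — n3 3->1; result 7 (same value as before).
  n9: checked — values it read are unchanged (n4 unchanged, x6 unchanged); reused cached 7 without running.
  n10: checked — values it read are unchanged (x6 unchanged, n9 unchanged); reused cached 7 without running.
  n11: checked — values it read are unchanged (n9 unchanged); reused cached -7 without running.
  n12: checked — values it read are unchanged (n9 unchanged, n10 unchanged); reused cached 0 without running.
  n14: checked — values it read are unchanged (n11 unchanged, n12 unchanged); reused cached 0 without running.

Key observation: the change is absorbed at n4 — it re-runs but produces the same value, and the output's value is unchanged.

Marked dirty: n3, n4, n9, n10, n11, n12, n14.
Computations that run: n3, n4 — 2 in total.
Checked but reused from cache: n9, n10, n11, n12, n14.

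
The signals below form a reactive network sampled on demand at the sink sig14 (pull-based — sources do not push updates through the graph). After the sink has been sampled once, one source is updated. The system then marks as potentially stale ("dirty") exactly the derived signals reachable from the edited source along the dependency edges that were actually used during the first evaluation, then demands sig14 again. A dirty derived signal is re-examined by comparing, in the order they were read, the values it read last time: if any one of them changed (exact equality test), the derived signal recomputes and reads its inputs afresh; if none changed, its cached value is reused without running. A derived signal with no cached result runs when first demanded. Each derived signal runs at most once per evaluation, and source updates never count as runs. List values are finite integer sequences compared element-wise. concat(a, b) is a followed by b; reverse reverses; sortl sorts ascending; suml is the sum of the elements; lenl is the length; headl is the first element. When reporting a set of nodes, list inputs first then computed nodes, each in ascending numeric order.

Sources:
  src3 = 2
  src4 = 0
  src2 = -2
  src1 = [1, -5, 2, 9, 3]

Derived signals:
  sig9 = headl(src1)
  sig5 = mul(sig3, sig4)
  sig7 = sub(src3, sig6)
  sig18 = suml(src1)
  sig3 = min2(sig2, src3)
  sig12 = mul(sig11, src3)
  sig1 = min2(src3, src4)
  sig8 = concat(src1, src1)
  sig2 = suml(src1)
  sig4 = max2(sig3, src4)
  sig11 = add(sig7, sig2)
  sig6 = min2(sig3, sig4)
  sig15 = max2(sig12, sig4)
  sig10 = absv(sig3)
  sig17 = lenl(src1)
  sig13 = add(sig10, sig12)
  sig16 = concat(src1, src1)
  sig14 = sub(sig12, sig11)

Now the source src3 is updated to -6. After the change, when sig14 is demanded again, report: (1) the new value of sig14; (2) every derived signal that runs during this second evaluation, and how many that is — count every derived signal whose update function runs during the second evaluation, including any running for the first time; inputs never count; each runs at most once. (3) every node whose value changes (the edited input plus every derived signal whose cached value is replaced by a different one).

sig14 now evaluates to -70.
Run set: sig3, sig4, sig6, sig7, sig12, sig14 (6 run).
Changed values: src3, sig3, sig4, sig6, sig12, sig14.
The important point: at sig11 every value read last time is unchanged, so the dirty flag clears without a run.

Initial pass — values computed on the first demand:
  sig2 = suml([1, -5, 2, 9, 3]) = 10
  sig3 = min2(10, 2) = 2
  sig4 = max2(2, 0) = 2
  sig6 = min2(2, 2) = 2
  sig7 = sub(2, 2) = 0
  sig11 = add(0, 10) = 10
  sig12 = mul(10, 2) = 20
  sig14 = sub(20, 10) = 10

Second demand — change propagation:
  sig3: re-runs because src3 2->-6; new result -6.
  sig4: re-runs because sig3 2->-6; new result 0.
  sig6: re-runs because sig3 2->-6; sig4 2->0; new result -6.
  sig7: re-runs because src3 2->-6; sig6 2->-6; new result 0 (unchanged).
  sig11: re-examined; everything it read last time is the same (sig7 unchanged, sig2 unchanged) — cache 10 kept, no run.
  sig12: re-runs because src3 2->-6; new result -60.
  sig14: re-runs because sig12 20->-60; new result -70.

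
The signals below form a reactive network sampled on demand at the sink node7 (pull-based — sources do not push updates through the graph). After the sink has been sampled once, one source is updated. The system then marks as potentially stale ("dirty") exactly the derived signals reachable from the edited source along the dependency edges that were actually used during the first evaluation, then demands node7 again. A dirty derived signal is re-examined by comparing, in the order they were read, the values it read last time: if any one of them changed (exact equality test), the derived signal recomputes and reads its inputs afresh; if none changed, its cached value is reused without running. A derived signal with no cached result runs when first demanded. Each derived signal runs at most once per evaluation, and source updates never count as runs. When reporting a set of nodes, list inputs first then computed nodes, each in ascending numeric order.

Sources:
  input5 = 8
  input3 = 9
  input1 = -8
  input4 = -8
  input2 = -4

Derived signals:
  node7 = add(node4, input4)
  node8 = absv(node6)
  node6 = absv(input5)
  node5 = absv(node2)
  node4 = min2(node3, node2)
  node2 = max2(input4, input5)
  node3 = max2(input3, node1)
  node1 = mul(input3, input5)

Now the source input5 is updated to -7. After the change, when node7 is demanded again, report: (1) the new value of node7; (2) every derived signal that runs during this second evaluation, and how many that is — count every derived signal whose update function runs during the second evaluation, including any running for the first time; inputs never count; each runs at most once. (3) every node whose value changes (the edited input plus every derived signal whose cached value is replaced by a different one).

Initial pass — values computed on the first demand:
  node1 = mul(9, 8) = 72
  node2 = max2(-8, 8) = 8
  node3 = max2(9, 72) = 72
  node4 = min2(72, 8) = 8
  node7 = add(8, -8) = 0

Second demand — change propagation:
  node1: re-runs because input5 8->-7; new result -63.
  node2: re-runs because input5 8->-7; new result -7.
  node3: re-runs because node1 72->-63; new result 9.
  node4: re-runs because node3 72->9; node2 8->-7; new result -7.
  node7: re-runs because node4 8->-7; new result -15.

node7 now evaluates to -15.
Run set: node1, node2, node3, node4, node7 (5 run).
Changed values: input5, node1, node2, node3, node4, node7.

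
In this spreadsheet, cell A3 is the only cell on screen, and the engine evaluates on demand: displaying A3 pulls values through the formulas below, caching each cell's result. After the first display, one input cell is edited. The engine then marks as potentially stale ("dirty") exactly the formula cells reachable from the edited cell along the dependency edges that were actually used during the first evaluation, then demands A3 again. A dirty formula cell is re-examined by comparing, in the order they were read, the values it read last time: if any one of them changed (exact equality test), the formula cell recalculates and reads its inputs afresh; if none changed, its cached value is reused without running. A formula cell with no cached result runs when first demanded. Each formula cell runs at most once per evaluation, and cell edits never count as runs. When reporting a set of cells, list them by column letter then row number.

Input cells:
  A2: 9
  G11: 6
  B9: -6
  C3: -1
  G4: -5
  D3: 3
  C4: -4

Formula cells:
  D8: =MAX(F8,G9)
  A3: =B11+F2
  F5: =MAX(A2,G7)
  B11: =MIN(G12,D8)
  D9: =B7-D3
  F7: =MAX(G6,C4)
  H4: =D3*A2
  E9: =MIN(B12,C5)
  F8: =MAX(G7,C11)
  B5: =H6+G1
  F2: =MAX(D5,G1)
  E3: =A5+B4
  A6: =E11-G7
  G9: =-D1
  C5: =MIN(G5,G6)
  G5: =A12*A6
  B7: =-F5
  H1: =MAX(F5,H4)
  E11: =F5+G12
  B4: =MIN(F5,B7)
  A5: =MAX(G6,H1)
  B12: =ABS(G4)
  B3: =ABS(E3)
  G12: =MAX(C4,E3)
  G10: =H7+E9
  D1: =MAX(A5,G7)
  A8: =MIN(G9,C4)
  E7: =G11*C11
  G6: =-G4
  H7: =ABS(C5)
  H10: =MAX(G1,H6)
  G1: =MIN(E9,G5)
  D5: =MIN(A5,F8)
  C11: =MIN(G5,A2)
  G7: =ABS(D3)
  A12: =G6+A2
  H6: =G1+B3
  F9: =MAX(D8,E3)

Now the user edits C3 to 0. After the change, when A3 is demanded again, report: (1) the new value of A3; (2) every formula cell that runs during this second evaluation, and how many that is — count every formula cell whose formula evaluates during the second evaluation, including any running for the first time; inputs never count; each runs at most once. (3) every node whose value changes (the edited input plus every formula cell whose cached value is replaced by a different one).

A3 now evaluates to 18.
Run set: none (0 run).
Changed values: C3.
The important point: nothing the output needs ever reads C3, so the edit is invisible to it.

Initial pass — values computed on the first demand:
  B12 = ABS(-5) = 5
  G6 = -(-5) = 5
  A12 = 5 + 9 = 14
  G7 = ABS(3) = 3
  F5 = MAX(9, 3) = 9
  B7 = -(9) = -9
  B4 = MIN(9, -9) = -9
  H4 = 3 * 9 = 27
  H1 = MAX(9, 27) = 27
  A5 = MAX(5, 27) = 27
  D1 = MAX(27, 3) = 27
  E3 = 27 + -9 = 18
  G9 = -(27) = -27
  G12 = MAX(-4, 18) = 18
  E11 = 9 + 18 = 27
  A6 = 27 - 3 = 24
  G5 = 14 * 24 = 336
  C5 = MIN(336, 5) = 5
  C11 = MIN(336, 9) = 9
  E9 = MIN(5, 5) = 5
  F8 = MAX(3, 9) = 9
  D5 = MIN(27, 9) = 9
  D8 = MAX(9, -27) = 9
  B11 = MIN(18, 9) = 9
  G1 = MIN(5, 336) = 5
  F2 = MAX(9, 5) = 9
  A3 = 9 + 9 = 18

Second demand — change propagation:
  no demanded computation ever read C3, so the edit dirties nothing and nothing runs.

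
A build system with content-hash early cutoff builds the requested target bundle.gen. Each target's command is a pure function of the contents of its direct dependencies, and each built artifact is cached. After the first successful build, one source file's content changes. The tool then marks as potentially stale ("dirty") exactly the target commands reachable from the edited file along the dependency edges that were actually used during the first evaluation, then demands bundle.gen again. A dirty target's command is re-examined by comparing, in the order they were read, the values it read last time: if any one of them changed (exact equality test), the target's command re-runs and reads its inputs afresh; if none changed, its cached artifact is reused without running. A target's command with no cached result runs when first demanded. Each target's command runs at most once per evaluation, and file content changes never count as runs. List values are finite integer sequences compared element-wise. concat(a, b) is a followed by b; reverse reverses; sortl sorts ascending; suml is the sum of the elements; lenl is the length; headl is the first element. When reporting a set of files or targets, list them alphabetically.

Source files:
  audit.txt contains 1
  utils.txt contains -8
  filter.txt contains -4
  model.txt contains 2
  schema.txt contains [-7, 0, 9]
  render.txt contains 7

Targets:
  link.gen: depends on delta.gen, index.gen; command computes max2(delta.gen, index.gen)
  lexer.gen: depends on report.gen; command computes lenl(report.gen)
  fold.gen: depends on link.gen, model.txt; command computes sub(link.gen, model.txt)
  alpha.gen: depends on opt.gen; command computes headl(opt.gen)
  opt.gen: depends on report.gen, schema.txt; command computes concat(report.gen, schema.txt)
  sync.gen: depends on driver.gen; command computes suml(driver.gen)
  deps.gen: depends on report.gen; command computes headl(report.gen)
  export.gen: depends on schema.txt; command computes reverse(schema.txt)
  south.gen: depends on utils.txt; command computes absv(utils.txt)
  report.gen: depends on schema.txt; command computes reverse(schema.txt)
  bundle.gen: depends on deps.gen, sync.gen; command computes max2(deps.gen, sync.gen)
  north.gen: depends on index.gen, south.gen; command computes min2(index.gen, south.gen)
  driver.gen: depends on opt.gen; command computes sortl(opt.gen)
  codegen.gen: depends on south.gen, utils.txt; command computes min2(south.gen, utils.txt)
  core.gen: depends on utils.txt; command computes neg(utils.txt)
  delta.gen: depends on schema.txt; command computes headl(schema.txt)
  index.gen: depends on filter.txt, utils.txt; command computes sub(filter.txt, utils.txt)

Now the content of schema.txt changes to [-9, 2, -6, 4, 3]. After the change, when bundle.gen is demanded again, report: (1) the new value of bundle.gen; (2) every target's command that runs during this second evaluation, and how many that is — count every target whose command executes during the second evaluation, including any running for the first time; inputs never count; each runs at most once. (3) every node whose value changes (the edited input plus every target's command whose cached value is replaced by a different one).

New value of bundle.gen: 3.
Target commands that run: bundle.gen, deps.gen, driver.gen, opt.gen, report.gen, sync.gen — 6 in total.
Values that change: bundle.gen, deps.gen, driver.gen, opt.gen, report.gen, schema.txt, sync.gen.

First evaluation (everything demanded from the output):
  report.gen = reverse([-7, 0, 9]) = [9, 0, -7]
  deps.gen = headl([9, 0, -7]) = 9
  opt.gen = concat([9, 0, -7], [-7, 0, 9]) = [9, 0, -7, -7, 0, 9]
  driver.gen = sortl([9, 0, -7, -7, 0, 9]) = [-7, -7, 0, 0, 9, 9]
  sync.gen = suml([-7, -7, 0, 0, 9, 9]) = 4
  bundle.gen = max2(9, 4) = 9

Propagation after the edit:
  report.gen: runs — schema.txt [-7, 0, 9]->[-9, 2, -6, 4, 3]; result [3, 4, -6, 2, -9].
  deps.gen: runs — report.gen [9, 0, -7]->[3, 4, -6, 2, -9]; result 3.
  opt.gen: runs — report.gen [9, 0, -7]->[3, 4, -6, 2, -9]; schema.txt [-7, 0, 9]->[-9, 2, -6, 4, 3]; result [3, 4, -6, 2, -9, -9, 2, -6, 4, 3].
  driver.gen: runs — opt.gen [9, 0, -7, -7, 0, 9]->[3, 4, -6, 2, -9, -9, 2, -6, 4, 3]; result [-9, -9, -6, -6, 2, 2, 3, 3, 4, 4].
  sync.gen: runs — driver.gen [-7, -7, 0, 0, 9, 9]->[-9, -9, -6, -6, 2, 2, 3, 3, 4, 4]; result -12.
  bundle.gen: runs — deps.gen 9->3; sync.gen 4->-12; result 3.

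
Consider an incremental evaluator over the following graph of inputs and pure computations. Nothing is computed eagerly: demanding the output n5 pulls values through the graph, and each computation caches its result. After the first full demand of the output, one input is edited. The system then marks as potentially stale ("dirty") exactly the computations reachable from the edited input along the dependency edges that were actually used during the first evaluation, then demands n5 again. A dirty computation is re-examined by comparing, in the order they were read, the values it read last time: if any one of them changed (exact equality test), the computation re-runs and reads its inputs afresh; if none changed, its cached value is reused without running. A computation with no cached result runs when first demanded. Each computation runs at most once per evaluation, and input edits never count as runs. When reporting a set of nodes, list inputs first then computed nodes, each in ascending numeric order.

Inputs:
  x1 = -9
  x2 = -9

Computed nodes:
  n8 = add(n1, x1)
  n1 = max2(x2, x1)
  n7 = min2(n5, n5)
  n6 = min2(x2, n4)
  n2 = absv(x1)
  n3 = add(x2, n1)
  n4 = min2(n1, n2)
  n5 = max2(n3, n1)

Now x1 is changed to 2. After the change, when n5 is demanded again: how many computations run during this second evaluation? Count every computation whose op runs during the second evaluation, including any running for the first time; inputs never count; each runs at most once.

Run set: n1, n3, n5 (3 run).

Initial pass — values computed on the first demand:
  n1 = max2(-9, -9) = -9
  n3 = add(-9, -9) = -18
  n5 = max2(-18, -9) = -9

Second demand — change propagation:
  n1: re-runs because x1 -9->2; new result 2.
  n3: re-runs because n1 -9->2; new result -7.
  n5: re-runs because n3 -18->-7; n1 -9->2; new result 2.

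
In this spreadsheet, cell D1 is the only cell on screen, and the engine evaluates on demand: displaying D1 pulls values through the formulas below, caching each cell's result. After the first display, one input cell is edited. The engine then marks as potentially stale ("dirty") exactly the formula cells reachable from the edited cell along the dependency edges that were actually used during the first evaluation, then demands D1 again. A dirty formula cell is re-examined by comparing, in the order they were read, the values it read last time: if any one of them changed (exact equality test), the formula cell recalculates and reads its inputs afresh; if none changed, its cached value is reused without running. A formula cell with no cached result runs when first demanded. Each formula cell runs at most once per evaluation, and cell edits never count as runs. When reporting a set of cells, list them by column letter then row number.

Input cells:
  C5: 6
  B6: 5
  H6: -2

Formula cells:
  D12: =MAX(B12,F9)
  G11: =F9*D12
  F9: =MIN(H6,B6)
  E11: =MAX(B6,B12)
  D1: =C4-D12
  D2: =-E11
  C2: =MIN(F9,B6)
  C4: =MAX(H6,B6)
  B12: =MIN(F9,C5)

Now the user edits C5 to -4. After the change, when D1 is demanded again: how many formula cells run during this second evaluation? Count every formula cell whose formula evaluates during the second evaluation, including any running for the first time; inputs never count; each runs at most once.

Run set: B12, D12 (2 run).
The important point: D12 recomputes to an identical value, and the output ends up unchanged.

Initial pass — values computed on the first demand:
  C4 = MAX(-2, 5) = 5
  F9 = MIN(-2, 5) = -2
  B12 = MIN(-2, 6) = -2
  D12 = MAX(-2, -2) = -2
  D1 = 5 - -2 = 7

Second demand — change propagation:
  B12: re-runs because C5 6->-4; new result -4.
  D12: re-runs because B12 -2->-4; new result -2 (unchanged).
  D1: re-examined; everything it read last time is the same (C4 unchanged, D12 unchanged) — cache 7 kept, no run.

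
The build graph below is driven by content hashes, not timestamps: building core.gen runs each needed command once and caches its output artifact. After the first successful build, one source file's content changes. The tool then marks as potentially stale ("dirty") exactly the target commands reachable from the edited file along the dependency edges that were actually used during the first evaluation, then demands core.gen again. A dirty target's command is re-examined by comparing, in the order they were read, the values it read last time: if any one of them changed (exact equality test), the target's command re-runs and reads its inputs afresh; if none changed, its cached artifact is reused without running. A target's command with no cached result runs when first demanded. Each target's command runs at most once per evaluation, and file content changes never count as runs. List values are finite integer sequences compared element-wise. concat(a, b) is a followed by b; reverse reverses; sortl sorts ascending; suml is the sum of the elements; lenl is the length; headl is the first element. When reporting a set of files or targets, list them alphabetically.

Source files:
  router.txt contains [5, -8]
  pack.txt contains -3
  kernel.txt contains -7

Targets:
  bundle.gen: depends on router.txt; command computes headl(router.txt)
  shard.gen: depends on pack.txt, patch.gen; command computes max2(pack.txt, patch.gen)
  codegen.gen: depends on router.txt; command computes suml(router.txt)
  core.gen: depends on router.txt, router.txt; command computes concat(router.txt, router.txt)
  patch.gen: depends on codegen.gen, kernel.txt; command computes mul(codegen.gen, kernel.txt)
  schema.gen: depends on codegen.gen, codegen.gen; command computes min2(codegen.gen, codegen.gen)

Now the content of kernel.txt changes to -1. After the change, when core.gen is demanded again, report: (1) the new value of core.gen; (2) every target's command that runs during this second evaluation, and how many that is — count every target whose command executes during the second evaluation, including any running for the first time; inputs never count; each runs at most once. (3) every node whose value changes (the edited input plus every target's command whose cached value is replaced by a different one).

core.gen now evaluates to [5, -8, 5, -8].
Run set: none (0 run).
Changed values: kernel.txt.
The important point: nothing the output needs ever reads kernel.txt, so the edit is invisible to it.

Initial pass — values computed on the first demand:
  core.gen = concat([5, -8], [5, -8]) = [5, -8, 5, -8]

Second demand — change propagation:
  no demanded computation ever read kernel.txt, so the edit dirties nothing and nothing runs.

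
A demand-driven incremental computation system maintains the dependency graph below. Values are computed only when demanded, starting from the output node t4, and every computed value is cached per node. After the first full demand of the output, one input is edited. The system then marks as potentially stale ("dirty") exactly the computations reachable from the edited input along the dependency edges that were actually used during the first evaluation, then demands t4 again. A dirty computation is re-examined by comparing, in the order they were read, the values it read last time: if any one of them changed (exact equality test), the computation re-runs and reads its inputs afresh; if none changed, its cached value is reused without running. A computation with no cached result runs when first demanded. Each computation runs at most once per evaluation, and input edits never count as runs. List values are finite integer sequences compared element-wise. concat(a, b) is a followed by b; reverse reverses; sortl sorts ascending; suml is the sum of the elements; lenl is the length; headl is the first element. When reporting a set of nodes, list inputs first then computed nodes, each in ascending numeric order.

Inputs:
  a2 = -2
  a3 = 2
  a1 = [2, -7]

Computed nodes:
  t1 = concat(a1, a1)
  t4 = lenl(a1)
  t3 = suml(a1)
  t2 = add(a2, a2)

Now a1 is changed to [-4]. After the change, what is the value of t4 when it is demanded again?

First evaluation (everything demanded from the output):
  t4 = lenl([2, -7]) = 2

Propagation after the edit:
  t4: runs — a1 [2, -7]->[-4]; result 1.

New value of t4: 1.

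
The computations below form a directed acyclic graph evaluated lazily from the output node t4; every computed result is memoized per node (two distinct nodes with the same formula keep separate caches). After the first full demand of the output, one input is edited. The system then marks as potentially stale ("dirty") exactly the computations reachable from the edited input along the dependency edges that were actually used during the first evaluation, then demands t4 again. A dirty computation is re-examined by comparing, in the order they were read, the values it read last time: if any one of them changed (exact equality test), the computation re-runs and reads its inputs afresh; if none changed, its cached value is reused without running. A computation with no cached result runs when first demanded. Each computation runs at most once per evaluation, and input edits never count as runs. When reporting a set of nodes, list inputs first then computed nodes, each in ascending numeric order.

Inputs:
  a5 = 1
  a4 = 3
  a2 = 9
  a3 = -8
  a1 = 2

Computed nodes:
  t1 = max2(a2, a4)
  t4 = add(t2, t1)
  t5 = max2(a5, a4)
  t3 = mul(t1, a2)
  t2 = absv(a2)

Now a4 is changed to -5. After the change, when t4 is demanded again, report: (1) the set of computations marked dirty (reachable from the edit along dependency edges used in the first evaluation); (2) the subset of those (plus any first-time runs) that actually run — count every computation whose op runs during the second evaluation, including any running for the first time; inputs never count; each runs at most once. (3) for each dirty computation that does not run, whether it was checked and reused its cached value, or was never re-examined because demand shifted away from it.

The edit dirties: t1, t4.
1 computations run: t1.
Cache hits after checking: t4.
Note the absorption at t1: it re-runs yet its value is the same, leaving the output's value untouched.

First demand of the output computes:
  t1 = max2(9, 3) = 9
  t2 = absv(9) = 9
  t4 = add(9, 9) = 18

After the edit, cleaning proceeds:
  t1: a read changed (a4 3->-5) — executes, giving 9 — identical to its old value.
  t4: dirty, but its reads are unchanged (t2 unchanged, t1 unchanged); cached 18 stands.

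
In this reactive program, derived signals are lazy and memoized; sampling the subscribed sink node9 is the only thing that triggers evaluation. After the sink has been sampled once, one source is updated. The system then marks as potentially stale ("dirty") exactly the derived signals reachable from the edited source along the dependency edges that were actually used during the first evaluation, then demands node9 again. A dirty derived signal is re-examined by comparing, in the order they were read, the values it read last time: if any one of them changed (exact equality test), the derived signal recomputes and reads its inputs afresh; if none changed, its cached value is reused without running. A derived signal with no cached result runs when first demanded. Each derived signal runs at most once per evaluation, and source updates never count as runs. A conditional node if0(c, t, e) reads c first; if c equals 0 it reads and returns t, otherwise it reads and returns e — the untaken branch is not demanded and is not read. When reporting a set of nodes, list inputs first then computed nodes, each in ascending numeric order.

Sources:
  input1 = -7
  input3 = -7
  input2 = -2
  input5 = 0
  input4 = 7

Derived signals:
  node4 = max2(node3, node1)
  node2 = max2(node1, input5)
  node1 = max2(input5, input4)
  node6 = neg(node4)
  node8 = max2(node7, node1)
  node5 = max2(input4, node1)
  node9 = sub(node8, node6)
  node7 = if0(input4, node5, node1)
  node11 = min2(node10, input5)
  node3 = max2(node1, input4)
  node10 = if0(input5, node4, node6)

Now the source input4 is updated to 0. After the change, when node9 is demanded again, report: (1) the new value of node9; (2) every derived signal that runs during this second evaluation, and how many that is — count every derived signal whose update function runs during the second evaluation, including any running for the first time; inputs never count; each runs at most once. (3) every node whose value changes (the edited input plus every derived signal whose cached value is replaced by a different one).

Demanding node9 again yields 0.
8 derived signals run: node1, node3, node4, node5, node6, node7, node8, node9.
The nodes whose values change: input4, node1, node3, node4, node6, node7, node8, node9.
Note the branch switch — node5 had no cache and runs now for the first time.

First demand of the output computes:
  node1 = max2(0, 7) = 7
  node3 = max2(7, 7) = 7
  node4 = max2(7, 7) = 7
  node6 = neg(7) = -7
  node7 = if0(input4=7 -> else branch node1) = 7
  node8 = max2(7, 7) = 7
  node9 = sub(7, -7) = 14

After the edit, cleaning proceeds:
  node1: a read changed (input4 7->0) — executes, giving 0.
  node3: a read changed (node1 7->0; input4 7->0) — executes, giving 0.
  node4: a read changed (node3 7->0; node1 7->0) — executes, giving 0.
  node5: had never run; runs now, result 0.
  node6: a read changed (node4 7->0) — executes, giving 0.
  node7: a read changed (input4 7->0; node1 7->0) — executes, giving 0.
  node8: a read changed (node7 7->0; node1 7->0) — executes, giving 0.
  node9: a read changed (node8 7->0; node6 -7->0) — executes, giving 0.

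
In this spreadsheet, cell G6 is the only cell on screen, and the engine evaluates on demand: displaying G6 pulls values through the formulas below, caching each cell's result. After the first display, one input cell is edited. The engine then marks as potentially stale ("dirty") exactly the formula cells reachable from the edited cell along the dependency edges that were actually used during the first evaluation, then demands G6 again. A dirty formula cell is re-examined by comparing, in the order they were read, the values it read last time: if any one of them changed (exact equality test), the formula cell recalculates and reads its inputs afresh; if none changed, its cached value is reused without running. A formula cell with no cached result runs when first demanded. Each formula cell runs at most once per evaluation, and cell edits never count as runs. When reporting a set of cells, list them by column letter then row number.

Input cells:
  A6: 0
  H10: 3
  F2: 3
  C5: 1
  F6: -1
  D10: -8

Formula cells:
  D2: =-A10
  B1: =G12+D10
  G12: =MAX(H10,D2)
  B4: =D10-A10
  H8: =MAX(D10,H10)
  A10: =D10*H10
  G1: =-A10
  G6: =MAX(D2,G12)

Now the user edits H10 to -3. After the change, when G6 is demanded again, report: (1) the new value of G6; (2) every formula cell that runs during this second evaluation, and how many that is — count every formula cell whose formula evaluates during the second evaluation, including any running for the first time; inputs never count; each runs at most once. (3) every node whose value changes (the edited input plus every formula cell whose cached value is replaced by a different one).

Initial pass — values computed on the first demand:
  A10 = -8 * 3 = -24
  D2 = -(-24) = 24
  G12 = MAX(3, 24) = 24
  G6 = MAX(24, 24) = 24

Second demand — change propagation:
  A10: re-runs because H10 3->-3; new result 24.
  D2: re-runs because A10 -24->24; new result -24.
  G12: re-runs because H10 3->-3; D2 24->-24; new result -3.
  G6: re-runs because D2 24->-24; G12 24->-3; new result -3.

G6 now evaluates to -3.
Run set: A10, D2, G6, G12 (4 run).
Changed values: A10, D2, G6, G12, H10.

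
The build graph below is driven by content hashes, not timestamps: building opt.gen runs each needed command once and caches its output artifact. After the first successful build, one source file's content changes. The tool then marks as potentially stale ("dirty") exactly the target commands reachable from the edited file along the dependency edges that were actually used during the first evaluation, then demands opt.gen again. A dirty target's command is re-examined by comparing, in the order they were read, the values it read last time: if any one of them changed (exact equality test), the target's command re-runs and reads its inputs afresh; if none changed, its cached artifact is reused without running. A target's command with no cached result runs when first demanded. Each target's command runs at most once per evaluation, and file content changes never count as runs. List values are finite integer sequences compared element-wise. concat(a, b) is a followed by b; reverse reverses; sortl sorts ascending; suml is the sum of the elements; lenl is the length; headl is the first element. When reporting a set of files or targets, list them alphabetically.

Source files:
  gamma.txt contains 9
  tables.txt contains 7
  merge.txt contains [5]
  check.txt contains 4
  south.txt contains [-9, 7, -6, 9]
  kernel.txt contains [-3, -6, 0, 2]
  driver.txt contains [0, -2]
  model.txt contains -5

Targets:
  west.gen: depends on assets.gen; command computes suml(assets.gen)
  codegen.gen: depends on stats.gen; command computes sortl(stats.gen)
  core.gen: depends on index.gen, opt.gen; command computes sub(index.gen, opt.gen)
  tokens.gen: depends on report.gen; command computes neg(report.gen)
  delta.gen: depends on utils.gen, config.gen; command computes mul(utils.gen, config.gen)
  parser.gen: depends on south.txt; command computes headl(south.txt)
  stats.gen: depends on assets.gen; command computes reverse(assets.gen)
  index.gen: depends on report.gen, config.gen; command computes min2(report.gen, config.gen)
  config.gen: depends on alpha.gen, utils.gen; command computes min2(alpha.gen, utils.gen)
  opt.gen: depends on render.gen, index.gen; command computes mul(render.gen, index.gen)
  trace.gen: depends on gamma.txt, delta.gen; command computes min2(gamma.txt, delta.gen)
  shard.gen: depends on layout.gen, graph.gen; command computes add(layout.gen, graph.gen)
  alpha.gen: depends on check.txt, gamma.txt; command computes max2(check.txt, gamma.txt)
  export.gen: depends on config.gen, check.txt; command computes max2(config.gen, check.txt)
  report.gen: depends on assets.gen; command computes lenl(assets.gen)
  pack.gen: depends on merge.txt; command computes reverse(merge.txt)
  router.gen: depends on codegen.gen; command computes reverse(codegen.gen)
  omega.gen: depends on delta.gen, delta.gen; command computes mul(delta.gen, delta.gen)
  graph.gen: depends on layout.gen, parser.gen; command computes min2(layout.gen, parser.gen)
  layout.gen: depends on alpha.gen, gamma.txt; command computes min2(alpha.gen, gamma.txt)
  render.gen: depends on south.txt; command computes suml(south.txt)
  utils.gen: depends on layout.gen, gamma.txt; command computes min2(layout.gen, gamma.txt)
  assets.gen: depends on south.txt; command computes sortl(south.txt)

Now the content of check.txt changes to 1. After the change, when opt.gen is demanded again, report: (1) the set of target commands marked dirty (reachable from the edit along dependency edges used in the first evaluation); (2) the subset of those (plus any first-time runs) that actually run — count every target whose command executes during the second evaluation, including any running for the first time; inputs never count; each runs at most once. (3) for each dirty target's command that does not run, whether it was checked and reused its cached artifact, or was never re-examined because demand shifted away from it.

Initial pass — values computed on the first demand:
  alpha.gen = max2(4, 9) = 9
  assets.gen = sortl([-9, 7, -6, 9]) = [-9, -6, 7, 9]
  layout.gen = min2(9, 9) = 9
  render.gen = suml([-9, 7, -6, 9]) = 1
  report.gen = lenl([-9, -6, 7, 9]) = 4
  utils.gen = min2(9, 9) = 9
  config.gen = min2(9, 9) = 9
  index.gen = min2(4, 9) = 4
  opt.gen = mul(1, 4) = 4

Second demand — change propagation:
  alpha.gen: re-runs because check.txt 4->1; new result 9 (unchanged).
  layout.gen: re-examined; everything it read last time is the same (alpha.gen unchanged, gamma.txt unchanged) — cache 9 kept, no run.
  utils.gen: re-examined; everything it read last time is the same (layout.gen unchanged, gamma.txt unchanged) — cache 9 kept, no run.
  config.gen: re-examined; everything it read last time is the same (alpha.gen unchanged, utils.gen unchanged) — cache 9 kept, no run.
  index.gen: re-examined; everything it read last time is the same (report.gen unchanged, config.gen unchanged) — cache 4 kept, no run.
  opt.gen: re-examined; everything it read last time is the same (render.gen unchanged, index.gen unchanged) — cache 4 kept, no run.

The important point: alpha.gen recomputes to an identical value, and the output ends up unchanged.

Dirty set: alpha.gen, config.gen, index.gen, layout.gen, opt.gen, utils.gen.
Run set: alpha.gen (1 run).
Re-examined without running (cache reused): config.gen, index.gen, layout.gen, opt.gen, utils.gen.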